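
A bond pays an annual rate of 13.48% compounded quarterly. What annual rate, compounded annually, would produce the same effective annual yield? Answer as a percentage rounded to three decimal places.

EAR = (1 + 0.1348/4)^4 − 1 = 0.141769.
Compounded annually, the equivalent nominal rate is the EAR itself: 14.177%.

14.177%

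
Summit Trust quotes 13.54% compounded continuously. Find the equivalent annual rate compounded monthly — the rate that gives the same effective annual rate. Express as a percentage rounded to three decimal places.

EAR under continuous compounding: e^0.1354 − 1 = 0.144995.
Solve (1 + r/12)^12 = 1.144995: r/12 = 1.144995^(1/12) − 1 = 0.011347, so r = 0.136167 = 13.617%.

13.617%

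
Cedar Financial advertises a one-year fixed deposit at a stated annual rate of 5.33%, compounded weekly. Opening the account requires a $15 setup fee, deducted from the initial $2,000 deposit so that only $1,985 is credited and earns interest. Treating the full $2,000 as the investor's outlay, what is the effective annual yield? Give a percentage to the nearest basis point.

4.68%

Value after one year: 1,985 × (1 + 0.0533/52)^52 = 1,985 × 1.054717 = $2,093.61.
Effective yield on the $2,000 outlay: 2,093.61 / 2,000 − 1 = 0.046807 = 4.68%.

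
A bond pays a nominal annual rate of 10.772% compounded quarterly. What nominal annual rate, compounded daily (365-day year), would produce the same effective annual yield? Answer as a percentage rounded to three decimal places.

10.631%

EAR = (1 + 0.10772/4)^4 − 1 = 0.112150.
Solve (1 + r/365)^365 = 1.112150: r/365 = 1.112150^(1/365) − 1 = 0.000291, so r = 0.106311 = 10.631%.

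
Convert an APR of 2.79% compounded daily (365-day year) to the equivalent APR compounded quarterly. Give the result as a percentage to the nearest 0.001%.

2.800%

EAR = (1 + 0.0279/365)^365 − 1 = 0.028292.
Solve (1 + r/4)^4 = 1.028292: r/4 = 1.028292^(1/4) − 1 = 0.006999, so r = 0.027996 = 2.800%.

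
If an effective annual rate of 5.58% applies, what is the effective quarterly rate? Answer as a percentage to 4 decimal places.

1.3667%

The per-quarter rate i satisfies (1 + i)^4 = 1 + 0.0558.
i = 1.0558^(1/4) − 1 = 0.0136672 = 1.3667%.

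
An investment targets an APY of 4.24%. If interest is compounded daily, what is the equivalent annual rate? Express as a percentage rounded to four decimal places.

(1 + r/365)^365 − 1 = 0.0424, so 1 + r/365 = 1.0424^(1/365).
r/365 = 0.000114, so r = 0.041528 = 4.1528%.

4.1528%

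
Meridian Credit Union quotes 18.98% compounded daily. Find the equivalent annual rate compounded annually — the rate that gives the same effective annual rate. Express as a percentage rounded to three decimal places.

EAR = (1 + 0.1898/365)^365 − 1 = 0.208948.
Compounded annually, the equivalent nominal rate is the EAR itself: 20.895%.

20.895%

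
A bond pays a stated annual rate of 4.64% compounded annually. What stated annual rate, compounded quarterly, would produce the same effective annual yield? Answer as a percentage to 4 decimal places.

4.5614%

Compounded annually, EAR = nominal = 0.046400.
Solve (1 + r/4)^4 = 1.046400: r/4 = 1.046400^(1/4) − 1 = 0.011403, so r = 0.045614 = 4.5614%.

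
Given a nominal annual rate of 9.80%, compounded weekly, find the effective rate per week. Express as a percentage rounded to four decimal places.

0.1885%

With a nominal annual rate compounded weekly, the periodic rate is the nominal rate divided by 52.
i = 0.0980 / 52 = 0.0018846 = 0.1885%.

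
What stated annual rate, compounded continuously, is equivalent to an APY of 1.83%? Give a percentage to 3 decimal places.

Continuous: nominal r satisfies e^r − 1 = 0.0183.
r = ln(1 + 0.0183) = ln(1.0183) = 0.018135 = 1.813%.

1.813%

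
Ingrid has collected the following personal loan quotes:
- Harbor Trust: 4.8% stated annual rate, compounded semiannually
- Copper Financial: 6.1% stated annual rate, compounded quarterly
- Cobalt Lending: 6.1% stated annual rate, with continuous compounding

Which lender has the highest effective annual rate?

Cobalt Lending

Harbor Trust: (1 + 0.048/2)^2 − 1 = 4.858%
Copper Financial: (1 + 0.061/4)^4 − 1 = 6.241%
Cobalt Lending: e^0.061 − 1 = 6.290%
The highest effective annual rate is Cobalt Lending at 6.290%.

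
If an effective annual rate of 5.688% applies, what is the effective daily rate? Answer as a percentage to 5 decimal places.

0.01516%

The per-day rate i satisfies (1 + i)^365 = 1 + 0.05688.
i = 1.05688^(1/365) − 1 = 0.0001516 = 0.01516%.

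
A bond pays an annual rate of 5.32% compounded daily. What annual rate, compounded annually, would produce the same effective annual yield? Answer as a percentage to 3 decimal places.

5.464%

EAR = (1 + 0.0532/365)^365 − 1 = 0.054636.
Compounded annually, the equivalent nominal rate is the EAR itself: 5.464%.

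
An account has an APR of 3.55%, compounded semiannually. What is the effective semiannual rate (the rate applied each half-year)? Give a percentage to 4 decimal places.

With a nominal annual rate compounded semiannually, the periodic rate is the nominal rate divided by 2.
i = 0.0355 / 2 = 0.0177500 = 1.7750%.

1.7750%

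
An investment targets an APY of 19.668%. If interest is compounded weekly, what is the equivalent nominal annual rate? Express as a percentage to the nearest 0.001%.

17.986%

(1 + r/52)^52 − 1 = 0.19668, so 1 + r/52 = 1.19668^(1/52).
r/52 = 0.003459, so r = 0.179861 = 17.986%.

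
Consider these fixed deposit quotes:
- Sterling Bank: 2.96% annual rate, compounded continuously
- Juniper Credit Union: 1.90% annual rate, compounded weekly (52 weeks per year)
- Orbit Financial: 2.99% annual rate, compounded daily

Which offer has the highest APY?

Orbit Financial

Sterling Bank: e^0.0296 − 1 = 3.004%
Juniper Credit Union: (1 + 0.0190/52)^52 − 1 = 1.918%
Orbit Financial: (1 + 0.0299/365)^365 − 1 = 3.035%
The highest effective annual rate is Orbit Financial at 3.035%.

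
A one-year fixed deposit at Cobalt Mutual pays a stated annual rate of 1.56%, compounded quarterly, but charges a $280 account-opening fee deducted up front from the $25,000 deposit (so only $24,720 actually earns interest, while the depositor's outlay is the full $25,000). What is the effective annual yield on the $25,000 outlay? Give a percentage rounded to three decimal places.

Value after one year: 24,720 × (1 + 0.0156/4)^4 = 24,720 × 1.015691 = $25,107.89.
Effective yield on the $25,000 outlay: 25,107.89 / 25,000 − 1 = 0.004316 = 0.432%.

0.432%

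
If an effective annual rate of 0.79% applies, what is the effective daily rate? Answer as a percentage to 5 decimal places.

0.00216%

The per-day rate i satisfies (1 + i)^365 = 1 + 0.0079.
i = 1.0079^(1/365) − 1 = 0.0000216 = 0.00216%.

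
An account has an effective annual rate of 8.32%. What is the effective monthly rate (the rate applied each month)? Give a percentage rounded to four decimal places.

The per-month rate i satisfies (1 + i)^12 = 1 + 0.0832.
i = 1.0832^(1/12) − 1 = 0.0066822 = 0.6682%.

0.6682%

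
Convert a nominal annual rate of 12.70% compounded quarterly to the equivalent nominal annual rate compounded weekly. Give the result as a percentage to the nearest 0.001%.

12.518%

EAR = (1 + 0.1270/4)^4 − 1 = 0.133177.
Solve (1 + r/52)^52 = 1.133177: r/52 = 1.133177^(1/52) − 1 = 0.002407, so r = 0.125176 = 12.518%.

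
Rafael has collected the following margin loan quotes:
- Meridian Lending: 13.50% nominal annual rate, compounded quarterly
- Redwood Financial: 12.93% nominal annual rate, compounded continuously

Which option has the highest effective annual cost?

Meridian Lending: (1 + 0.1350/4)^4 − 1 = 14.199%
Redwood Financial: e^0.1293 − 1 = 13.803%
The highest effective annual rate is Meridian Lending at 14.199%.

Meridian Lending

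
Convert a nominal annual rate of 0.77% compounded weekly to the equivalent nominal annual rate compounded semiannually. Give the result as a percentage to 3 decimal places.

EAR = (1 + 0.0077/52)^52 − 1 = 0.007729.
Solve (1 + r/2)^2 = 1.007729: r/2 = 1.007729^(1/2) − 1 = 0.003857, so r = 0.007714 = 0.771%.

0.771%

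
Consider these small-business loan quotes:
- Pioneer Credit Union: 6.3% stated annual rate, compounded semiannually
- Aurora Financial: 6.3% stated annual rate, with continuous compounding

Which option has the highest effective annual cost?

Aurora Financial

Pioneer Credit Union: (1 + 0.063/2)^2 − 1 = 6.399%
Aurora Financial: e^0.063 − 1 = 6.503%
The highest effective annual rate is Aurora Financial at 6.503%.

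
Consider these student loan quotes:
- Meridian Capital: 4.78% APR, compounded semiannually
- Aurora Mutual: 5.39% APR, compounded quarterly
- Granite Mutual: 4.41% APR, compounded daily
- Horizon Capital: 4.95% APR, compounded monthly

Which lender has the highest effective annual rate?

Meridian Capital: (1 + 0.0478/2)^2 − 1 = 4.837%
Aurora Mutual: (1 + 0.0539/4)^4 − 1 = 5.500%
Granite Mutual: (1 + 0.0441/365)^365 − 1 = 4.508%
Horizon Capital: (1 + 0.0495/12)^12 − 1 = 5.064%
The highest effective annual rate is Aurora Mutual at 5.500%.

Aurora Mutual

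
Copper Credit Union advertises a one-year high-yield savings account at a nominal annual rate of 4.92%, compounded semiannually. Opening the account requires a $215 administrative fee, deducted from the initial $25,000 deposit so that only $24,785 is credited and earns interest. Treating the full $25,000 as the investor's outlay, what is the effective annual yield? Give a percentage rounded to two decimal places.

Value after one year: 24,785 × (1 + 0.0492/2)^2 = 24,785 × 1.049805 = $26,019.42.
Effective yield on the $25,000 outlay: 26,019.42 / 25,000 − 1 = 0.040777 = 4.08%.

4.08%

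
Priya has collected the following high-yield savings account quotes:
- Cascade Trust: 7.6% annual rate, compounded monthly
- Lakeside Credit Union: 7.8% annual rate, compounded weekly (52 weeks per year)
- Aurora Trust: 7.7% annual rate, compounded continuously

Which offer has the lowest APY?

Cascade Trust

Cascade Trust: (1 + 0.076/12)^12 − 1 = 7.870%
Lakeside Credit Union: (1 + 0.078/52)^52 − 1 = 8.106%
Aurora Trust: e^0.077 − 1 = 8.004%
The lowest effective annual rate is Cascade Trust at 7.870%.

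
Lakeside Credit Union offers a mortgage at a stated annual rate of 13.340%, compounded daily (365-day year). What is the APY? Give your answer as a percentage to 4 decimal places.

14.2679%

EAR = (1 + 0.13340/365)^365 − 1.
= 1.142679 − 1 = 14.2679%.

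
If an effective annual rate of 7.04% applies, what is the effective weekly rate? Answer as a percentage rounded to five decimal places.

0.13092%

The per-week rate i satisfies (1 + i)^52 = 1 + 0.0704.
i = 1.0704^(1/52) − 1 = 0.0013092 = 0.13092%.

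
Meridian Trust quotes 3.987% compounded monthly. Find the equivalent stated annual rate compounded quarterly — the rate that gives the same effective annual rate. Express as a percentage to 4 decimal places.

EAR = (1 + 0.03987/12)^12 − 1 = 0.040607.
Solve (1 + r/4)^4 = 1.040607: r/4 = 1.040607^(1/4) − 1 = 0.010001, so r = 0.040003 = 4.0003%.

4.0003%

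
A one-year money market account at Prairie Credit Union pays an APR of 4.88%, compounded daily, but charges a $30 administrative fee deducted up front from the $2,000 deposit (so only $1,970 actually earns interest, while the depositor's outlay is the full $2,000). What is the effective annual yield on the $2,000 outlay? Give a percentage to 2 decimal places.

3.43%

Value after one year: 1,970 × (1 + 0.0488/365)^365 = 1,970 × 1.050007 = $2,068.51.
Effective yield on the $2,000 outlay: 2,068.51 / 2,000 − 1 = 0.034257 = 3.43%.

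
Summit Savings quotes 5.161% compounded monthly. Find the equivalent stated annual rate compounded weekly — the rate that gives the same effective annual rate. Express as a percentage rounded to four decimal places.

5.1525%

EAR = (1 + 0.05161/12)^12 − 1 = 0.052848.
Solve (1 + r/52)^52 = 1.052848: r/52 = 1.052848^(1/52) − 1 = 0.000991, so r = 0.051525 = 5.1525%.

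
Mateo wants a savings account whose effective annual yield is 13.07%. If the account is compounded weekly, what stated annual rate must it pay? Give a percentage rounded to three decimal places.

12.298%

(1 + r/52)^52 − 1 = 0.1307, so 1 + r/52 = 1.1307^(1/52).
r/52 = 0.002365, so r = 0.122982 = 12.298%.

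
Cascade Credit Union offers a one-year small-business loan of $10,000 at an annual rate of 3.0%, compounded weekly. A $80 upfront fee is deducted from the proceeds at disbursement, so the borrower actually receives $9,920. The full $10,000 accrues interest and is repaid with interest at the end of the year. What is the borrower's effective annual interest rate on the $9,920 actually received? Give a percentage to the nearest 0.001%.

3.876%

Amount owed after one year: 10,000 × (1 + 0.030/52)^52 = 10,000 × 1.030446 = $10,304.46.
Effective rate on net proceeds: 10,304.46 / 9,920 − 1 = 0.038756 = 3.876%.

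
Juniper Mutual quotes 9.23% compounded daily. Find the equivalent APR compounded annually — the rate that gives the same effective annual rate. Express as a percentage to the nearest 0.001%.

9.668%

EAR = (1 + 0.0923/365)^365 − 1 = 0.096681.
Compounded annually, the equivalent nominal rate is the EAR itself: 9.668%.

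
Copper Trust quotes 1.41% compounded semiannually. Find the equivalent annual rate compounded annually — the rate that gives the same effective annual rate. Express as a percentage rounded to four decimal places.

EAR = (1 + 0.0141/2)^2 − 1 = 0.014150.
Compounded annually, the equivalent nominal rate is the EAR itself: 1.4150%.

1.4150%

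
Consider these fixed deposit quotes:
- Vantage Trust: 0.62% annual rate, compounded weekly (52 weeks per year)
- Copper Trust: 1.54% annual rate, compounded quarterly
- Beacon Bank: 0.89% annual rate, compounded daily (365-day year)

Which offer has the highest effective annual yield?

Vantage Trust: (1 + 0.0062/52)^52 − 1 = 0.622%
Copper Trust: (1 + 0.0154/4)^4 − 1 = 1.549%
Beacon Bank: (1 + 0.0089/365)^365 − 1 = 0.894%
The highest effective annual rate is Copper Trust at 1.549%.

Copper Trust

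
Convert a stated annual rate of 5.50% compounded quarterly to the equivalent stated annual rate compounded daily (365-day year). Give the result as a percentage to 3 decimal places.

5.463%

EAR = (1 + 0.0550/4)^4 − 1 = 0.056145.
Solve (1 + r/365)^365 = 1.056145: r/365 = 1.056145^(1/365) − 1 = 0.000150, so r = 0.054629 = 5.463%.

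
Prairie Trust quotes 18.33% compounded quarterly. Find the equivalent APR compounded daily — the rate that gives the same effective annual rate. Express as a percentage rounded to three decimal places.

EAR = (1 + 0.1833/4)^4 − 1 = 0.196289.
Solve (1 + r/365)^365 = 1.196289: r/365 = 1.196289^(1/365) − 1 = 0.000491, so r = 0.179268 = 17.927%.

17.927%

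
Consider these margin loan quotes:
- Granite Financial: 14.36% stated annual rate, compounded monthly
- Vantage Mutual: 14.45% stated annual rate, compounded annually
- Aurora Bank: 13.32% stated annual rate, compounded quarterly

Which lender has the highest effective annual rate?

Granite Financial

Granite Financial: (1 + 0.1436/12)^12 − 1 = 15.344%
Vantage Mutual: compounded annually, EAR = 14.450%
Aurora Bank: (1 + 0.1332/4)^4 − 1 = 14.000%
The highest effective annual rate is Granite Financial at 15.344%.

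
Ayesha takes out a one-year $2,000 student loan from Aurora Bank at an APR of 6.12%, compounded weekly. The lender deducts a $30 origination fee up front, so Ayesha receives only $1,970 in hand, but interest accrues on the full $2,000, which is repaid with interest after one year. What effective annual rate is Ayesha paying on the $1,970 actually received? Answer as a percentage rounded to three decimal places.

Amount owed after one year: 2,000 × (1 + 0.0612/52)^52 = 2,000 × 1.063073 = $2,126.15.
Effective rate on net proceeds: 2,126.15 / 1,970 − 1 = 0.079262 = 7.926%.

7.926%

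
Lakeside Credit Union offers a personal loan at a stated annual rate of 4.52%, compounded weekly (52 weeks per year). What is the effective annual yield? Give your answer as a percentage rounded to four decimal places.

4.6217%

EAR = (1 + 0.0452/52)^52 − 1.
= (1 + 0.000869)^52 − 1 = 1.046217 − 1 = 4.6217%.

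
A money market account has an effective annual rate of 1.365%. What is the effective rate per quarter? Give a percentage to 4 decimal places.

0.3395%

The per-quarter rate i satisfies (1 + i)^4 = 1 + 0.01365.
i = 1.01365^(1/4) − 1 = 0.0033952 = 0.3395%.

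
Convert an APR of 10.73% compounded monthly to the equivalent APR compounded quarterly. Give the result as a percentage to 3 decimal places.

EAR = (1 + 0.1073/12)^12 − 1 = 0.112737.
Solve (1 + r/4)^4 = 1.112737: r/4 = 1.112737^(1/4) − 1 = 0.027066, so r = 0.108262 = 10.826%.

10.826%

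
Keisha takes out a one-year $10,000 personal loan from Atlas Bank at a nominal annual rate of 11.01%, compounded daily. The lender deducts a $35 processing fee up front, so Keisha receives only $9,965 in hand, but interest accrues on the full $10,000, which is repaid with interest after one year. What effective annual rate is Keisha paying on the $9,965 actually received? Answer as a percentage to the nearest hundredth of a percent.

12.03%

Amount owed after one year: 10,000 × (1 + 0.1101/365)^365 = 10,000 × 1.116371 = $11,163.71.
Effective rate on net proceeds: 11,163.71 / 9,965 − 1 = 0.120292 = 12.03%.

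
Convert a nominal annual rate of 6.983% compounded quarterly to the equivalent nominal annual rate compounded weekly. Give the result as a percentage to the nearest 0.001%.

EAR = (1 + 0.06983/4)^4 − 1 = 0.071680.
Solve (1 + r/52)^52 = 1.071680: r/52 = 1.071680^(1/52) − 1 = 0.001332, so r = 0.069274 = 6.927%.

6.927%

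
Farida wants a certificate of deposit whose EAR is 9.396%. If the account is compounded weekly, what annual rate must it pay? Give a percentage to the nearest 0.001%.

8.988%

(1 + r/52)^52 − 1 = 0.09396, so 1 + r/52 = 1.09396^(1/52).
r/52 = 0.001728, so r = 0.089882 = 8.988%.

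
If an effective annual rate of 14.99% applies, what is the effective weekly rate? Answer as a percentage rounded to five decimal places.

The per-week rate i satisfies (1 + i)^52 = 1 + 0.1499.
i = 1.1499^(1/52) − 1 = 0.0026897 = 0.26897%.

0.26897%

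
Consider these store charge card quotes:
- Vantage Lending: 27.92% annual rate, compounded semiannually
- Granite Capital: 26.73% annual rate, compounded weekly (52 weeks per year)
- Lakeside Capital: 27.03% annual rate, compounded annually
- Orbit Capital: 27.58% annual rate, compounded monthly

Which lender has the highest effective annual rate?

Orbit Capital

Vantage Lending: (1 + 0.2792/2)^2 − 1 = 29.869%
Granite Capital: (1 + 0.2673/52)^52 − 1 = 30.554%
Lakeside Capital: compounded annually, EAR = 27.030%
Orbit Capital: (1 + 0.2758/12)^12 − 1 = 31.348%
The highest effective annual rate is Orbit Capital at 31.348%.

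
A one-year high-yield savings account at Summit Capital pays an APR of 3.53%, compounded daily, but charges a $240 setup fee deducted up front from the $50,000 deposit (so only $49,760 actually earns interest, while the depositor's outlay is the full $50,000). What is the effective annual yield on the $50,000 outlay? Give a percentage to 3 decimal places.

Value after one year: 49,760 × (1 + 0.0353/365)^365 = 49,760 × 1.035929 = $51,547.81.
Effective yield on the $50,000 outlay: 51,547.81 / 50,000 − 1 = 0.030956 = 3.096%.

3.096%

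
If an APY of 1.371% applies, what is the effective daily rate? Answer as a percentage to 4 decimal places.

0.0037%

The per-day rate i satisfies (1 + i)^365 = 1 + 0.01371.
i = 1.01371^(1/365) − 1 = 0.0000373 = 0.0037%.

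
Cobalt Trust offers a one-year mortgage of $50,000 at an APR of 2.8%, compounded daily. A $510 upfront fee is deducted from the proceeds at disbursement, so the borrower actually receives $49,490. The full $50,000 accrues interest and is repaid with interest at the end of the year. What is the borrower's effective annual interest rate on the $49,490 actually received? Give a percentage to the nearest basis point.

Amount owed after one year: 50,000 × (1 + 0.028/365)^365 = 50,000 × 1.028395 = $51,419.73.
Effective rate on net proceeds: 51,419.73 / 49,490 − 1 = 0.038992 = 3.90%.

3.90%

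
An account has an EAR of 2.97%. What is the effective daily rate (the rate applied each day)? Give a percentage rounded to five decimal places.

The per-day rate i satisfies (1 + i)^365 = 1 + 0.0297.
i = 1.0297^(1/365) − 1 = 0.0000802 = 0.00802%.

0.00802%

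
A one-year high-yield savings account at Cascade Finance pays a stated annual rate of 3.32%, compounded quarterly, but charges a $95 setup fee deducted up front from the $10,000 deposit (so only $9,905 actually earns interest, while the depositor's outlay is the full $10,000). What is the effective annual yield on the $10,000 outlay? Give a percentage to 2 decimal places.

2.38%

Value after one year: 9,905 × (1 + 0.0332/4)^4 = 9,905 × 1.033616 = $10,237.96.
Effective yield on the $10,000 outlay: 10,237.96 / 10,000 − 1 = 0.023796 = 2.38%.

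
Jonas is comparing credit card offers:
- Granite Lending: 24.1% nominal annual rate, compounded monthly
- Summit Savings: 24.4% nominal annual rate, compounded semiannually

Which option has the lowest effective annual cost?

Granite Lending: (1 + 0.241/12)^12 − 1 = 26.949%
Summit Savings: (1 + 0.244/2)^2 − 1 = 25.888%
The lowest effective annual rate is Summit Savings at 25.888%.

Summit Savings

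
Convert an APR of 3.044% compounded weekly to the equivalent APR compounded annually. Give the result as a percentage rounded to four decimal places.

3.0899%

EAR = (1 + 0.03044/52)^52 − 1 = 0.030899.
Compounded annually, the equivalent nominal rate is the EAR itself: 3.0899%.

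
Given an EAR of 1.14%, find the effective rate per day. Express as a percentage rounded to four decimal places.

0.0031%

The per-day rate i satisfies (1 + i)^365 = 1 + 0.0114.
i = 1.0114^(1/365) − 1 = 0.0000311 = 0.0031%.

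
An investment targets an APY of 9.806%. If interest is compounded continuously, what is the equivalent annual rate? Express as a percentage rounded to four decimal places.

9.3545%

Continuous: nominal r satisfies e^r − 1 = 0.09806.
r = ln(1 + 0.09806) = ln(1.09806) = 0.093545 = 9.3545%.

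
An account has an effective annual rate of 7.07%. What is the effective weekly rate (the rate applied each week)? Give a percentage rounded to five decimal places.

0.13146%

The per-week rate i satisfies (1 + i)^52 = 1 + 0.0707.
i = 1.0707^(1/52) − 1 = 0.0013146 = 0.13146%.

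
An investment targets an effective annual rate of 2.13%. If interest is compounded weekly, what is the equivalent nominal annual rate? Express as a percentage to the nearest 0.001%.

2.108%

(1 + r/52)^52 − 1 = 0.0213, so 1 + r/52 = 1.0213^(1/52).
r/52 = 0.000405, so r = 0.021081 = 2.108%.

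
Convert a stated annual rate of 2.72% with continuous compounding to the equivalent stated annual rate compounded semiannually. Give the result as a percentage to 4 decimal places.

EAR under continuous compounding: e^0.0272 − 1 = 0.027573.
Solve (1 + r/2)^2 = 1.027573: r/2 = 1.027573^(1/2) − 1 = 0.013693, so r = 0.027386 = 2.7386%.

2.7386%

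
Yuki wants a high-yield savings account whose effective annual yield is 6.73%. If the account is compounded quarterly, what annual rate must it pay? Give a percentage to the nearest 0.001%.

6.567%

(1 + r/4)^4 − 1 = 0.0673, so 1 + r/4 = 1.0673^(1/4).
r/4 = 0.016416, so r = 0.065665 = 6.567%.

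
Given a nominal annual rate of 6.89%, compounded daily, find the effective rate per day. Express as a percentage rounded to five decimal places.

With a nominal annual rate compounded daily, the periodic rate is the nominal rate divided by 365.
i = 0.0689 / 365 = 0.0001888 = 0.01888%.

0.01888%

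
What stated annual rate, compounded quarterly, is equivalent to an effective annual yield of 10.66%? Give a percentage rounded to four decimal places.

(1 + r/4)^4 − 1 = 0.1066, so 1 + r/4 = 1.1066^(1/4).
r/4 = 0.025646, so r = 0.102586 = 10.2586%.

10.2586%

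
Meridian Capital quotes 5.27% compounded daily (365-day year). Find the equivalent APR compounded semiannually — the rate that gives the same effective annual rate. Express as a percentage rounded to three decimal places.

EAR = (1 + 0.0527/365)^365 − 1 = 0.054109.
Solve (1 + r/2)^2 = 1.054109: r/2 = 1.054109^(1/2) − 1 = 0.026698, so r = 0.053397 = 5.340%.

5.340%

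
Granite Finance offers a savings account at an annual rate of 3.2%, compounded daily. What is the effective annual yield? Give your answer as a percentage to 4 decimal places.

EAR = (1 + 0.032/365)^365 − 1.
= 1.032516 − 1 = 3.2516%.

3.2516%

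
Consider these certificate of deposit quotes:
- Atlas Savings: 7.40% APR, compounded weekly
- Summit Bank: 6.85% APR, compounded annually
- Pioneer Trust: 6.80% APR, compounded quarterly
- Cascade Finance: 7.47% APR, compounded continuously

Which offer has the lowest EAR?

Atlas Savings: (1 + 0.0740/52)^52 − 1 = 7.675%
Summit Bank: compounded annually, EAR = 6.850%
Pioneer Trust: (1 + 0.0680/4)^4 − 1 = 6.975%
Cascade Finance: e^0.0747 − 1 = 7.756%
The lowest effective annual rate is Summit Bank at 6.850%.

Summit Bank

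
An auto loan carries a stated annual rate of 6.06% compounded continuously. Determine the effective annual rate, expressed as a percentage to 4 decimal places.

With continuous compounding, EAR = e^0.0606 − 1.
e^0.0606 = 1.062474, so EAR = 0.062474 = 6.2474%.

6.2474%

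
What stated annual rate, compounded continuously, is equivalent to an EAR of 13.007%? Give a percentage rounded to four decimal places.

Continuous: nominal r satisfies e^r − 1 = 0.13007.
r = ln(1 + 0.13007) = ln(1.13007) = 0.122280 = 12.2280%.

12.2280%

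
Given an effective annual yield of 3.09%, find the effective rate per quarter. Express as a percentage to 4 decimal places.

The per-quarter rate i satisfies (1 + i)^4 = 1 + 0.0309.
i = 1.0309^(1/4) − 1 = 0.0076371 = 0.7637%.

0.7637%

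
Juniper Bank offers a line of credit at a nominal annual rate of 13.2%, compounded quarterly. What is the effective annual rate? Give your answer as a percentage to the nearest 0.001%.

13.868%

EAR = (1 + 0.132/4)^4 − 1.
= (1 + 0.033000)^4 − 1 = 1.138679 − 1 = 13.868%.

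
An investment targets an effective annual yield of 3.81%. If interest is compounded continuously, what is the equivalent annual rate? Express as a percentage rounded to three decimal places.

3.739%

Continuous: nominal r satisfies e^r − 1 = 0.0381.
r = ln(1 + 0.0381) = ln(1.0381) = 0.037392 = 3.739%.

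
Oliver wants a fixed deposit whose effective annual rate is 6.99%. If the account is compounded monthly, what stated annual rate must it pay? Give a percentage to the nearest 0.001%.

(1 + r/12)^12 − 1 = 0.0699, so 1 + r/12 = 1.0699^(1/12).
r/12 = 0.005646, so r = 0.067756 = 6.776%.

6.776%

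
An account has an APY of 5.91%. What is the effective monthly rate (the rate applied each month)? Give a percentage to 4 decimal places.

0.4796%

The per-month rate i satisfies (1 + i)^12 = 1 + 0.0591.
i = 1.0591^(1/12) − 1 = 0.0047964 = 0.4796%.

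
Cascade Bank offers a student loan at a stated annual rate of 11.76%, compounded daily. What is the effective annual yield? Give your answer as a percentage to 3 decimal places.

12.477%

EAR = (1 + 0.1176/365)^365 − 1.
= (1 + 0.000322)^365 − 1 = 1.124773 − 1 = 12.477%.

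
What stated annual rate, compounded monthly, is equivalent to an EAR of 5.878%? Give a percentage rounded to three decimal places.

5.725%

(1 + r/12)^12 − 1 = 0.05878, so 1 + r/12 = 1.05878^(1/12).
r/12 = 0.004771, so r = 0.057253 = 5.725%.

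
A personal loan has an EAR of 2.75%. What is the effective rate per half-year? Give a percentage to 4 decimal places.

The per-half-year rate i satisfies (1 + i)^2 = 1 + 0.0275.
i = 1.0275^(1/2) − 1 = 0.0136567 = 1.3657%.

1.3657%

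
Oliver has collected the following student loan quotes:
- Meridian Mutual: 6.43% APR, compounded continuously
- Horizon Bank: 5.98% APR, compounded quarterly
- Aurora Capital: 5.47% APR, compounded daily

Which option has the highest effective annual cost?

Meridian Mutual: e^0.0643 − 1 = 6.641%
Horizon Bank: (1 + 0.0598/4)^4 − 1 = 6.115%
Aurora Capital: (1 + 0.0547/365)^365 − 1 = 5.622%
The highest effective annual rate is Meridian Mutual at 6.641%.

Meridian Mutual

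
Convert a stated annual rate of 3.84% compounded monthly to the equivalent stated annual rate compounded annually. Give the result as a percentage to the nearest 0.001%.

EAR = (1 + 0.0384/12)^12 − 1 = 0.039083.
Compounded annually, the equivalent nominal rate is the EAR itself: 3.908%.

3.908%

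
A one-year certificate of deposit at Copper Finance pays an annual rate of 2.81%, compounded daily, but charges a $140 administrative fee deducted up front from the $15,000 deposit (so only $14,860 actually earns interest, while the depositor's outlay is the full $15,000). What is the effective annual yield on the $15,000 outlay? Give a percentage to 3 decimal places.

1.890%

Value after one year: 14,860 × (1 + 0.0281/365)^365 = 14,860 × 1.028497 = $15,283.47.
Effective yield on the $15,000 outlay: 15,283.47 / 15,000 − 1 = 0.018898 = 1.890%.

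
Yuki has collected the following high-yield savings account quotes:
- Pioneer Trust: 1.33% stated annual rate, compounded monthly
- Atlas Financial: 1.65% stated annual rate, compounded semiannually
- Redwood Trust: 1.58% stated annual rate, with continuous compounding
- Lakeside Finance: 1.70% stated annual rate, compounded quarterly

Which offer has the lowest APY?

Pioneer Trust: (1 + 0.0133/12)^12 − 1 = 1.338%
Atlas Financial: (1 + 0.0165/2)^2 − 1 = 1.657%
Redwood Trust: e^0.0158 − 1 = 1.593%
Lakeside Finance: (1 + 0.0170/4)^4 − 1 = 1.711%
The lowest effective annual rate is Pioneer Trust at 1.338%.

Pioneer Trust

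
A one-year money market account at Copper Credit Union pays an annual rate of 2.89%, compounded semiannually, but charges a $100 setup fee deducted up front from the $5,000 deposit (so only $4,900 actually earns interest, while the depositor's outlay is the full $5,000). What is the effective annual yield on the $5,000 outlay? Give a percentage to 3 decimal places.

Value after one year: 4,900 × (1 + 0.0289/2)^2 = 4,900 × 1.029109 = $5,042.63.
Effective yield on the $5,000 outlay: 5,042.63 / 5,000 − 1 = 0.008527 = 0.853%.

0.853%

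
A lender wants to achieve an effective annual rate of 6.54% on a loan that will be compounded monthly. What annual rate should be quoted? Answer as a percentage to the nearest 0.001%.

6.352%

(1 + r/12)^12 − 1 = 0.0654, so 1 + r/12 = 1.0654^(1/12).
r/12 = 0.005293, so r = 0.063518 = 6.352%.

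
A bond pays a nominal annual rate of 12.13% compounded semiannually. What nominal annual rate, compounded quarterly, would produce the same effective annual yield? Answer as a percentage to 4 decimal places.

EAR = (1 + 0.1213/2)^2 − 1 = 0.124978.
Solve (1 + r/4)^4 = 1.124978: r/4 = 1.124978^(1/4) − 1 = 0.029879, so r = 0.119515 = 11.9515%.

11.9515%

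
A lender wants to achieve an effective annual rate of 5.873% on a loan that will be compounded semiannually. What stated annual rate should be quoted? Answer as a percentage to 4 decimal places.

5.7892%

(1 + r/2)^2 − 1 = 0.05873, so 1 + r/2 = 1.05873^(1/2).
r/2 = 0.028946, so r = 0.057892 = 5.7892%.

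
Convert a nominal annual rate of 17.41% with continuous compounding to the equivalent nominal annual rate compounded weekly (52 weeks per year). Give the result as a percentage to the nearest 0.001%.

EAR under continuous compounding: e^0.1741 − 1 = 0.190175.
Solve (1 + r/52)^52 = 1.190175: r/52 = 1.190175^(1/52) − 1 = 0.003354, so r = 0.174392 = 17.439%.

17.439%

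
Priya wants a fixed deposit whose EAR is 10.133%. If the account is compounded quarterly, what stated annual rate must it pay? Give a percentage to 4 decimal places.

(1 + r/4)^4 − 1 = 0.10133, so 1 + r/4 = 1.10133^(1/4).
r/4 = 0.024423, so r = 0.097692 = 9.7692%.

9.7692%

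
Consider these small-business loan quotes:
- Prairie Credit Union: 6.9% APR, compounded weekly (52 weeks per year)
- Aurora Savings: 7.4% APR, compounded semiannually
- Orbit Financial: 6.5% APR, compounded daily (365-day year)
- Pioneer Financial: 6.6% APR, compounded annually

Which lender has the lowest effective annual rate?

Pioneer Financial

Prairie Credit Union: (1 + 0.069/52)^52 − 1 = 7.139%
Aurora Savings: (1 + 0.074/2)^2 − 1 = 7.537%
Orbit Financial: (1 + 0.065/365)^365 − 1 = 6.715%
Pioneer Financial: compounded annually, EAR = 6.600%
The lowest effective annual rate is Pioneer Financial at 6.600%.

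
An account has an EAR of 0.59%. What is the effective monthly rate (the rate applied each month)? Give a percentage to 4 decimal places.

The per-month rate i satisfies (1 + i)^12 = 1 + 0.0059.
i = 1.0059^(1/12) − 1 = 0.0004903 = 0.0490%.

0.0490%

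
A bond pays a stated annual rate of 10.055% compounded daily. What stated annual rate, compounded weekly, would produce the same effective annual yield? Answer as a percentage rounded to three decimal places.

10.063%

EAR = (1 + 0.10055/365)^365 − 1 = 0.105764.
Solve (1 + r/52)^52 = 1.105764: r/52 = 1.105764^(1/52) − 1 = 0.001935, so r = 0.100633 = 10.063%.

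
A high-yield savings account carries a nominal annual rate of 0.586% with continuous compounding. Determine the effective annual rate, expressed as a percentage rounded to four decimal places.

0.5877%

With continuous compounding, EAR = e^0.00586 − 1.
e^0.00586 = 1.005877, so EAR = 0.005877 = 0.5877%.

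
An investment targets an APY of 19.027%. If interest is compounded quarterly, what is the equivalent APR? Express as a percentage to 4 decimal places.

17.8028%

(1 + r/4)^4 − 1 = 0.19027, so 1 + r/4 = 1.19027^(1/4).
r/4 = 0.044507, so r = 0.178028 = 17.8028%.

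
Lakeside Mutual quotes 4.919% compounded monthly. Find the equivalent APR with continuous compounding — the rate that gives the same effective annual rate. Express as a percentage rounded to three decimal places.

4.909%

EAR = (1 + 0.04919/12)^12 − 1 = 0.050314.
Equivalent continuous rate: r = ln(1 + 0.050314) = 0.049089 = 4.909%.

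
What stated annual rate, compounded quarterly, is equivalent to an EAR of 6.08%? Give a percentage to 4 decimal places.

(1 + r/4)^4 − 1 = 0.0608, so 1 + r/4 = 1.0608^(1/4).
r/4 = 0.014865, so r = 0.059461 = 5.9461%.

5.9461%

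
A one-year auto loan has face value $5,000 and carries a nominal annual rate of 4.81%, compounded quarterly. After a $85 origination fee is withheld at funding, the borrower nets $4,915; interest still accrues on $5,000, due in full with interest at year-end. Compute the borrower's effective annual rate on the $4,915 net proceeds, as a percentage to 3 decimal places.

6.712%

Amount owed after one year: 5,000 × (1 + 0.0481/4)^4 = 5,000 × 1.048975 = $5,244.87.
Effective rate on net proceeds: 5,244.87 / 4,915 − 1 = 0.067116 = 6.712%.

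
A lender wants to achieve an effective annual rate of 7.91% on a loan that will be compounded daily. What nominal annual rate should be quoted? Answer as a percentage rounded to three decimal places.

7.614%

(1 + r/365)^365 − 1 = 0.0791, so 1 + r/365 = 1.0791^(1/365).
r/365 = 0.000209, so r = 0.076135 = 7.614%.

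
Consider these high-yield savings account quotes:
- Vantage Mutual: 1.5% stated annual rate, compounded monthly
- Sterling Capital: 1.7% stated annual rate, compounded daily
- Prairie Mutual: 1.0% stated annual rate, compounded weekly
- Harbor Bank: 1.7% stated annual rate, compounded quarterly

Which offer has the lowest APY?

Prairie Mutual

Vantage Mutual: (1 + 0.015/12)^12 − 1 = 1.510%
Sterling Capital: (1 + 0.017/365)^365 − 1 = 1.714%
Prairie Mutual: (1 + 0.010/52)^52 − 1 = 1.005%
Harbor Bank: (1 + 0.017/4)^4 − 1 = 1.711%
The lowest effective annual rate is Prairie Mutual at 1.005%.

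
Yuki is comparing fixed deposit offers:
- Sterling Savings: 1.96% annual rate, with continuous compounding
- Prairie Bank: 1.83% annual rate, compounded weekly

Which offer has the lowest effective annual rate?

Prairie Bank

Sterling Savings: e^0.0196 − 1 = 1.979%
Prairie Bank: (1 + 0.0183/52)^52 − 1 = 1.847%
The lowest effective annual rate is Prairie Bank at 1.847%.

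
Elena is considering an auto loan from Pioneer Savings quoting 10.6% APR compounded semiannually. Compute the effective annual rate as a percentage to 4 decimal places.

EAR = (1 + 0.106/2)^2 − 1.
= (1 + 0.053000)^2 − 1 = 1.108809 − 1 = 10.8809%.

10.8809%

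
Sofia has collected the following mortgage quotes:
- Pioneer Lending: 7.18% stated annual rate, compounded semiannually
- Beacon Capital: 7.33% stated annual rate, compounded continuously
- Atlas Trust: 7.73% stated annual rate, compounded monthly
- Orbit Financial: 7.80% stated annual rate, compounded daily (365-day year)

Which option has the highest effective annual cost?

Orbit Financial

Pioneer Lending: (1 + 0.0718/2)^2 − 1 = 7.309%
Beacon Capital: e^0.0733 − 1 = 7.605%
Atlas Trust: (1 + 0.0773/12)^12 − 1 = 8.010%
Orbit Financial: (1 + 0.0780/365)^365 − 1 = 8.111%
The highest effective annual rate is Orbit Financial at 8.111%.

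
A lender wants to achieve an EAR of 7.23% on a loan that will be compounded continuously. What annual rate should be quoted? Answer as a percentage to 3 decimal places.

Continuous: nominal r satisfies e^r − 1 = 0.0723.
r = ln(1 + 0.0723) = ln(1.0723) = 0.069806 = 6.981%.

6.981%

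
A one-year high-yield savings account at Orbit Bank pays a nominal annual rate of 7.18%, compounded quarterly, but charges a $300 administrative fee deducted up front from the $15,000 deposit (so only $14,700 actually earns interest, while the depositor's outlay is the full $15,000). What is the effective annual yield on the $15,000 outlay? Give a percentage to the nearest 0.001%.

5.228%

Value after one year: 14,700 × (1 + 0.0718/4)^4 = 14,700 × 1.073756 = $15,784.22.
Effective yield on the $15,000 outlay: 15,784.22 / 15,000 − 1 = 0.052281 = 5.228%.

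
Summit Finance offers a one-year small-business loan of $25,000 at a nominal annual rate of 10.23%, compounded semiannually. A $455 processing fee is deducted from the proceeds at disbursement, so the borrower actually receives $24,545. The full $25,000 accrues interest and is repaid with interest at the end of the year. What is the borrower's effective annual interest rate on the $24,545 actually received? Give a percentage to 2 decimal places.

12.54%

Amount owed after one year: 25,000 × (1 + 0.1023/2)^2 = 25,000 × 1.104916 = $27,622.91.
Effective rate on net proceeds: 27,622.91 / 24,545 − 1 = 0.125399 = 12.54%.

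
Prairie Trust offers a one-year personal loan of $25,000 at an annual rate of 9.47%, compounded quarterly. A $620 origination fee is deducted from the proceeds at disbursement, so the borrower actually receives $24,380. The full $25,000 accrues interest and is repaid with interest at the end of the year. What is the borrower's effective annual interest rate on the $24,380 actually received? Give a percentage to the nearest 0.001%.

Amount owed after one year: 25,000 × (1 + 0.0947/4)^4 = 25,000 × 1.098116 = $27,452.91.
Effective rate on net proceeds: 27,452.91 / 24,380 − 1 = 0.126042 = 12.604%.

12.604%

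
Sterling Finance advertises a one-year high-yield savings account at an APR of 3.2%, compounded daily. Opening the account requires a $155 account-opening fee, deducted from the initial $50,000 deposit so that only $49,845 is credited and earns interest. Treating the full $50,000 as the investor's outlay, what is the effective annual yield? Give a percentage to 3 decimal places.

Value after one year: 49,845 × (1 + 0.032/365)^365 = 49,845 × 1.032516 = $51,465.76.
Effective yield on the $50,000 outlay: 51,465.76 / 50,000 − 1 = 0.029315 = 2.932%.

2.932%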